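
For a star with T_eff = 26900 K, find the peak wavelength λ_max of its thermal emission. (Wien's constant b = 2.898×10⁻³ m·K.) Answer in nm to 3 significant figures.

λ_max = b/T = 2.898×10⁻³ / 26900 = 1.08×10^-7 m = 107.7 nm.

108 nm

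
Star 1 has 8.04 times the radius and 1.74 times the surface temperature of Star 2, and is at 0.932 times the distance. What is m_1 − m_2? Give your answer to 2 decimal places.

L_1/L_2 = (8.04)²(1.74)⁴ = 592.5.
F_1/F_2 = (L_1/L_2)/(d_1/d_2)² = 592.5/0.8686 = 682.1.
m_1 − m_2 = −2.5 log₁₀(682.1) = -7.08.

-7.08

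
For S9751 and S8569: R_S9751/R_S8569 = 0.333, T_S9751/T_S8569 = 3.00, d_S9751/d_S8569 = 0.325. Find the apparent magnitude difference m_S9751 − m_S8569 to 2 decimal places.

-4.82

L_S9751/L_S8569 = (0.333)²(3.00)⁴ = 8.982.
F_S9751/F_S8569 = (L_S9751/L_S8569)/(d_S9751/d_S8569)² = 8.982/0.1056 = 85.04.
m_S9751 − m_S8569 = −2.5 log₁₀(85.04) = -4.82.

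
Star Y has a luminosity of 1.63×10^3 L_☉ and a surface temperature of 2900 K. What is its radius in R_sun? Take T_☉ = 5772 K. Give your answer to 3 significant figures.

R/R_☉ = √(L/L_☉) / (T/T_☉)² = √(1.63×10^3) / (0.5024)²
       = 40.37 / 0.2524 = 159.9.

160 R_sun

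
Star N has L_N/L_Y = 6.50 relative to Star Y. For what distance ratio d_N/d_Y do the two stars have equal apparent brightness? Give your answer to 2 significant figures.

Equal flux requires L_N/d_N² = L_Y/d_Y², so d_N/d_Y = √(L_N/L_Y)
= √(6.50) = 2.550.

2.5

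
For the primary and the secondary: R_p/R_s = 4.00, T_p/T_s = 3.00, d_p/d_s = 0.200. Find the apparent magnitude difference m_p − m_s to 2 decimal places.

-11.28

L_p/L_s = (4.00)²(3.00)⁴ = 1296.
F_p/F_s = (L_p/L_s)/(d_p/d_s)² = 1296/0.04000 = 3.240×10^4.
m_p − m_s = −2.5 log₁₀(3.240×10^4) = -11.28.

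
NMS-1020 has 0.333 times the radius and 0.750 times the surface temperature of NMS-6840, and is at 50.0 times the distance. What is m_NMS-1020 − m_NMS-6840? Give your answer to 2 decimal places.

L_NMS-1020/L_NMS-6840 = (0.333)²(0.750)⁴ = 0.03509.
F_NMS-1020/F_NMS-6840 = (L_NMS-1020/L_NMS-6840)/(d_NMS-1020/d_NMS-6840)² = 0.03509/2500 = 1.403×10^-5.
m_NMS-1020 − m_NMS-6840 = −2.5 log₁₀(1.403×10^-5) = 12.13.

12.13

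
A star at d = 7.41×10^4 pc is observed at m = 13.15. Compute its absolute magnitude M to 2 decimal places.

-6.20

M = m − 5 log₁₀(d/10 pc) = 13.15 − 5 log₁₀(7.41×10^4/10)
  = 13.15 − 5 × 3.870 = 13.15 − 19.35 = -6.20.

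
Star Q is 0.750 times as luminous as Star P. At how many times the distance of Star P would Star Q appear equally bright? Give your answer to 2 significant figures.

0.87

Equal flux requires L_Q/d_Q² = L_P/d_P², so d_Q/d_P = √(L_Q/L_P)
= √(0.750) = 0.8660.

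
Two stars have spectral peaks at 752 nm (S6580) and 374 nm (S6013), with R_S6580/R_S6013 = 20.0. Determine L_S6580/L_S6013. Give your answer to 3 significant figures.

Wien's law gives T ∝ 1/λ_max, so T_S6580/T_S6013 = λ_S6013/λ_S6580 = 374/752 = 0.4973.
Then L ∝ R²T⁴ gives L_S6580/L_S6013 = (20.0)² × (0.4973)⁴ = 400.0 × 0.06118 = 24.47.

24.5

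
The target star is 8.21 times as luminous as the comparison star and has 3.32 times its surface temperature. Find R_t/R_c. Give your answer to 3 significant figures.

0.260

L ∝ R²T⁴ gives R ∝ √L / T², so
R_t/R_c = √(8.21) / (3.32)² = 2.865 / 11.02 = 0.2600.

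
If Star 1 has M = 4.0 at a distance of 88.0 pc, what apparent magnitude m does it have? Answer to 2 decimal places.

m = M + 5 log₁₀(d/10 pc) = 4.0 + 5 log₁₀(88.0/10)
  = 4.0 + 5 × 0.944 = 4.0 + 4.72 = 8.72.

8.72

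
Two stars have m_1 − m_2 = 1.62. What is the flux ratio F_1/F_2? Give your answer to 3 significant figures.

0.225

F_1/F_2 = 10^(−(m_1 − m_2)/2.5) = 10^(-1.62/2.5) = 10^-0.648 = 0.2249.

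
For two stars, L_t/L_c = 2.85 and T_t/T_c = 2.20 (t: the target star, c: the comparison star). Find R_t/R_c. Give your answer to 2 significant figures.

L ∝ R²T⁴ gives R ∝ √L / T², so
R_t/R_c = √(2.85) / (2.20)² = 1.688 / 4.840 = 0.3488.

0.35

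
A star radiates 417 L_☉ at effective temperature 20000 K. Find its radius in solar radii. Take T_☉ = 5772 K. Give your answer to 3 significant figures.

R/R_☉ = √(L/L_☉) / (T/T_☉)² = √(417) / (3.465)²
       = 20.42 / 12.01 = 1.701.

1.70 solar radii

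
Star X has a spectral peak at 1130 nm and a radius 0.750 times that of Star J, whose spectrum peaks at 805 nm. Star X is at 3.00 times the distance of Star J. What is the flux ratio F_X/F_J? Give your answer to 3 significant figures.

0.0161

Wien's law: T_X/T_J = λ_J/λ_X = 805/1130 = 0.7124.
L_X/L_J = (R_X/R_J)²(T_X/T_J)⁴ = (0.750)²(0.7124)⁴ = 0.1449.
F_X/F_J = (L_X/L_J)/(d_X/d_J)² = 0.1449/(3.00)² = 0.01610.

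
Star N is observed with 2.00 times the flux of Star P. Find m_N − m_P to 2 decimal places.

-0.75

m_N − m_P = −2.5 log₁₀(F_N/F_P) = −2.5 log₁₀(2.00) = −2.5 × (0.301) = -0.753.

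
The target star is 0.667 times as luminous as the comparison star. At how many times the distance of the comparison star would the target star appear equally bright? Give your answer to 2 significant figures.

Equal flux requires L_t/d_t² = L_c/d_c², so d_t/d_c = √(L_t/L_c)
= √(0.667) = 0.8167.

0.82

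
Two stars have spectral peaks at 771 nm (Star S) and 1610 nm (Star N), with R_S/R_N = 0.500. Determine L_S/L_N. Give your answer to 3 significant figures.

Wien's law gives T ∝ 1/λ_max, so T_S/T_N = λ_N/λ_S = 1610/771 = 2.088.
Then L ∝ R²T⁴ gives L_S/L_N = (0.500)² × (2.088)⁴ = 0.2500 × 19.01 = 4.754.

4.75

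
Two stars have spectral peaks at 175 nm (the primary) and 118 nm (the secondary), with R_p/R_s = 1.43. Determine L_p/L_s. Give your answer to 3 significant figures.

0.423

Wien's law gives T ∝ 1/λ_max, so T_p/T_s = λ_s/λ_p = 118/175 = 0.6743.
Then L ∝ R²T⁴ gives L_p/L_s = (1.43)² × (0.6743)⁴ = 2.045 × 0.2067 = 0.4227.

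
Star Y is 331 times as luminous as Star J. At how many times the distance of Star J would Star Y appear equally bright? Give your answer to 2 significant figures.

18

Equal flux requires L_Y/d_Y² = L_J/d_J², so d_Y/d_J = √(L_Y/L_J)
= √(331) = 18.19.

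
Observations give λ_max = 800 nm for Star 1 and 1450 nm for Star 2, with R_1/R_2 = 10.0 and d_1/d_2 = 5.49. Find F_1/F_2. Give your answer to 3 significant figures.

Wien's law: T_1/T_2 = λ_2/λ_1 = 1450/800 = 1.812.
L_1/L_2 = (R_1/R_2)²(T_1/T_2)⁴ = (10.0)²(1.812)⁴ = 1079.
F_1/F_2 = (L_1/L_2)/(d_1/d_2)² = 1079/(5.49)² = 35.81.

35.8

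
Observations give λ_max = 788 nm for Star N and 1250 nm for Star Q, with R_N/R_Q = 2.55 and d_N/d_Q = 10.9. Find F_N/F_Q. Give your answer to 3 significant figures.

Wien's law: T_N/T_Q = λ_Q/λ_N = 1250/788 = 1.586.
L_N/L_Q = (R_N/R_Q)²(T_N/T_Q)⁴ = (2.55)²(1.586)⁴ = 41.17.
F_N/F_Q = (L_N/L_Q)/(d_N/d_Q)² = 41.17/(10.9)² = 0.3465.

0.347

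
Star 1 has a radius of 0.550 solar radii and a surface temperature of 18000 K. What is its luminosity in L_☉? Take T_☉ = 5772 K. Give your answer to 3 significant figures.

L/L_☉ = (R/R_☉)² (T/T_☉)⁴ = (0.550)² × (18000/5772)⁴
       = 0.3025 × (3.119)⁴ = 0.3025 × 94.58 = 28.61.

28.6 L_☉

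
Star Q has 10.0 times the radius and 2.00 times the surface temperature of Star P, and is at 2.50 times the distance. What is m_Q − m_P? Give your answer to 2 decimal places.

-6.02

L_Q/L_P = (10.0)²(2.00)⁴ = 1600.
F_Q/F_P = (L_Q/L_P)/(d_Q/d_P)² = 1600/6.250 = 256.0.
m_Q − m_P = −2.5 log₁₀(256.0) = -6.02.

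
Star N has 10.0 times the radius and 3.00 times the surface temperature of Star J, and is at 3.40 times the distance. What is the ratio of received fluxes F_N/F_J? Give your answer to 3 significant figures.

701

L_N/L_J = (R_N/R_J)²(T_N/T_J)⁴ = (10.0)² × (3.00)⁴ = 8100.
F_N/F_J = (L_N/L_J)/(d_N/d_J)² = 8100 / (3.40)² = 700.7.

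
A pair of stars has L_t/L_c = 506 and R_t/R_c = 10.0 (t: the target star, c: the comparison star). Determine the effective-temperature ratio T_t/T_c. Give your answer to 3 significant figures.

L ∝ R²T⁴ gives T ∝ (L/R²)^(1/4), so
T_t/T_c = (506 / 10.0²)^(1/4) = (5.060)^(1/4) = 1.500.

1.50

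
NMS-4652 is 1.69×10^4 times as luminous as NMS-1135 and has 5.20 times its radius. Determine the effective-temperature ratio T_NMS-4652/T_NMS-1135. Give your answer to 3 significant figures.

5.00

L ∝ R²T⁴ gives T ∝ (L/R²)^(1/4), so
T_NMS-4652/T_NMS-1135 = (1.69×10^4 / 5.20²)^(1/4) = (625.0)^(1/4) = 5.000.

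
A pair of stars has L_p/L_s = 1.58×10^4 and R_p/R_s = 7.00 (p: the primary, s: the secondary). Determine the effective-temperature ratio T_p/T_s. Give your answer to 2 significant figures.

4.2

L ∝ R²T⁴ gives T ∝ (L/R²)^(1/4), so
T_p/T_s = (1.58×10^4 / 7.00²)^(1/4) = (322.4)^(1/4) = 4.238.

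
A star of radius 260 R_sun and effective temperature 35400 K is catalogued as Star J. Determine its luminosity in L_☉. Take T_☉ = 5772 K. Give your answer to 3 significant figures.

L/L_☉ = (R/R_☉)² (T/T_☉)⁴ = (260)² × (35400/5772)⁴
       = 6.760×10^4 × (6.133)⁴ = 6.760×10^4 × 1415 = 9.564×10^7.

9.56×10^7 L_☉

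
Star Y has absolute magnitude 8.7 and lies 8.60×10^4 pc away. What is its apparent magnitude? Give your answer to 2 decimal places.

28.37

m = M + 5 log₁₀(d/10 pc) = 8.7 + 5 log₁₀(8.60×10^4/10)
  = 8.7 + 5 × 3.934 = 8.7 + 19.67 = 28.37.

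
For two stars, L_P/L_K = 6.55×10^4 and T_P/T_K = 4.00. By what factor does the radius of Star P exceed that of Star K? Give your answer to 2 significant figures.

16

L ∝ R²T⁴ gives R ∝ √L / T², so
R_P/R_K = √(6.55×10^4) / (4.00)² = 255.9 / 16.00 = 16.00.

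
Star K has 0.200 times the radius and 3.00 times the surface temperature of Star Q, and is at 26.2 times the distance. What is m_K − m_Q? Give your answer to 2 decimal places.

L_K/L_Q = (0.200)²(3.00)⁴ = 3.240.
F_K/F_Q = (L_K/L_Q)/(d_K/d_Q)² = 3.240/686.4 = 0.004720.
m_K − m_Q = −2.5 log₁₀(0.004720) = 5.82.

5.82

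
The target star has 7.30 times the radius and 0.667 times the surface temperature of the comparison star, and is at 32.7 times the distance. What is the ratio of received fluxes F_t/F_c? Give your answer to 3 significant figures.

L_t/L_c = (R_t/R_c)²(T_t/T_c)⁴ = (7.30)² × (0.667)⁴ = 10.55.
F_t/F_c = (L_t/L_c)/(d_t/d_c)² = 10.55 / (32.7)² = 0.009864.

0.00986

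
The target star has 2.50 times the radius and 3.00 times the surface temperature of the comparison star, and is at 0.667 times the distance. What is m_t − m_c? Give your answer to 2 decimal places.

L_t/L_c = (2.50)²(3.00)⁴ = 506.2.
F_t/F_c = (L_t/L_c)/(d_t/d_c)² = 506.2/0.4449 = 1138.
m_t − m_c = −2.5 log₁₀(1138) = -7.64.

-7.64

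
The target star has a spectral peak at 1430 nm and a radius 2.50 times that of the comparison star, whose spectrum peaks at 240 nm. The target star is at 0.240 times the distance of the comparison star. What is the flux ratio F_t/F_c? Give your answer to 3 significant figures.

Wien's law: T_t/T_c = λ_c/λ_t = 240/1430 = 0.1678.
L_t/L_c = (R_t/R_c)²(T_t/T_c)⁴ = (2.50)²(0.1678)⁴ = 0.004959.
F_t/F_c = (L_t/L_c)/(d_t/d_c)² = 0.004959/(0.240)² = 0.08609.

0.0861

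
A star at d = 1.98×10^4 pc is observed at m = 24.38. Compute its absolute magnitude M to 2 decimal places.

M = m − 5 log₁₀(d/10 pc) = 24.38 − 5 log₁₀(1.98×10^4/10)
  = 24.38 − 5 × 3.297 = 24.38 − 16.48 = 7.90.

7.90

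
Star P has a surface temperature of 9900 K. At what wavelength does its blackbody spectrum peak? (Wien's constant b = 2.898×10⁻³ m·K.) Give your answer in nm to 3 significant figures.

λ_max = b/T = 2.898×10⁻³ / 9900 = 2.93×10^-7 m = 292.7 nm.

293 nm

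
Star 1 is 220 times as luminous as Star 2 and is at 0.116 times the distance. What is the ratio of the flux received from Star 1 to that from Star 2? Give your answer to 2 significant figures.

1.6×10^4

F = L/(4πd²), so F_1/F_2 = (L_1/L_2) / (d_1/d_2)²
= 220 / (0.116)² = 220 / 0.01346 = 1.635×10^4.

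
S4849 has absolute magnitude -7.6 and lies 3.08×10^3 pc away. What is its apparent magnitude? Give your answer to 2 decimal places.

m = M + 5 log₁₀(d/10 pc) = -7.6 + 5 log₁₀(3.08×10^3/10)
  = -7.6 + 5 × 2.489 = -7.6 + 12.44 = 4.84.

4.84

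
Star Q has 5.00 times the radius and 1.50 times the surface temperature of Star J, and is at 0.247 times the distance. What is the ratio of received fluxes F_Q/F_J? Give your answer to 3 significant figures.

L_Q/L_J = (R_Q/R_J)²(T_Q/T_J)⁴ = (5.00)² × (1.50)⁴ = 126.6.
F_Q/F_J = (L_Q/L_J)/(d_Q/d_J)² = 126.6 / (0.247)² = 2074.

2.07×10^3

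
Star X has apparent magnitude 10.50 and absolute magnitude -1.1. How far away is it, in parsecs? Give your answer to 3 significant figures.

m − M = 5 log₁₀(d/10 pc)
10.50 − (-1.1) = 11.60 = 5 log₁₀(d/10)
d = 10 × 10^(11.60/5) = 10 × 10^2.320 = 2089 pc.

2.09×10^3 pc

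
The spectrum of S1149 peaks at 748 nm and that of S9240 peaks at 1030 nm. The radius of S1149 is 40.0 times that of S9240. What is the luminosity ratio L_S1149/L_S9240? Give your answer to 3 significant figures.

Wien's law gives T ∝ 1/λ_max, so T_S1149/T_S9240 = λ_S9240/λ_S1149 = 1030/748 = 1.377.
Then L ∝ R²T⁴ gives L_S1149/L_S9240 = (40.0)² × (1.377)⁴ = 1600 × 3.595 = 5753.

5.75×10^3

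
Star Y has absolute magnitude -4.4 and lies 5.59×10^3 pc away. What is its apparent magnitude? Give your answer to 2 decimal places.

m = M + 5 log₁₀(d/10 pc) = -4.4 + 5 log₁₀(5.59×10^3/10)
  = -4.4 + 5 × 2.747 = -4.4 + 13.74 = 9.34.

9.34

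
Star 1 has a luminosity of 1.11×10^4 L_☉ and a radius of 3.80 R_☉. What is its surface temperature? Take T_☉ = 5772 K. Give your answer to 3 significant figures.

T/T_☉ = (L/L_☉)^(1/4) / (R/R_☉)^(1/2)
T = 5772 × (1.11×10^4)^(1/4) / √(3.80) = 5772 × 10.26 / 1.949 = 3.039×10^4 K.

3.04×10^4 K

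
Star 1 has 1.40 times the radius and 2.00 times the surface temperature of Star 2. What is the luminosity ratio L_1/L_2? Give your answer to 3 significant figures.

From the Stefan–Boltzmann law, L ∝ R²T⁴, so
L_1/L_2 = (R_1/R_2)² (T_1/T_2)⁴ = (1.40)² × (2.00)⁴ = 1.960 × 16.00 = 31.36.

31.4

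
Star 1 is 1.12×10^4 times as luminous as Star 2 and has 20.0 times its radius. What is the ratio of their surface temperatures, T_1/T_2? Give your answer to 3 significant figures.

2.30

L ∝ R²T⁴ gives T ∝ (L/R²)^(1/4), so
T_1/T_2 = (1.12×10^4 / 20.0²)^(1/4) = (28.00)^(1/4) = 2.300.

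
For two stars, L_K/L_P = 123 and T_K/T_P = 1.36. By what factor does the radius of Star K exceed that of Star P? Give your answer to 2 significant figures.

L ∝ R²T⁴ gives R ∝ √L / T², so
R_K/R_P = √(123) / (1.36)² = 11.09 / 1.850 = 5.996.

6.0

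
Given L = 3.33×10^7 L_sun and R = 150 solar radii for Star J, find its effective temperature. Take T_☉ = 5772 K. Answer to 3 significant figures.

3.58×10^4 K

T/T_☉ = (L/L_☉)^(1/4) / (R/R_☉)^(1/2)
T = 5772 × (3.33×10^7)^(1/4) / √(150) = 5772 × 75.96 / 12.25 = 3.580×10^4 K.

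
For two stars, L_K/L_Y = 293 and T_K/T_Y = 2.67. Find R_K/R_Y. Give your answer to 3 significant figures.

L ∝ R²T⁴ gives R ∝ √L / T², so
R_K/R_Y = √(293) / (2.67)² = 17.12 / 7.129 = 2.401.

2.40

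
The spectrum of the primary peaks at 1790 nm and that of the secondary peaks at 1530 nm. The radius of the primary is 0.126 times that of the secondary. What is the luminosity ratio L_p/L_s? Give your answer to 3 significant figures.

Wien's law gives T ∝ 1/λ_max, so T_p/T_s = λ_s/λ_p = 1530/1790 = 0.8547.
Then L ∝ R²T⁴ gives L_p/L_s = (0.126)² × (0.8547)⁴ = 0.01588 × 0.5338 = 0.008474.

0.00847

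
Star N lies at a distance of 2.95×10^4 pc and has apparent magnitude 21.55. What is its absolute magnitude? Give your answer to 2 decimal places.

4.20

M = m − 5 log₁₀(d/10 pc) = 21.55 − 5 log₁₀(2.95×10^4/10)
  = 21.55 − 5 × 3.470 = 21.55 − 17.35 = 4.20.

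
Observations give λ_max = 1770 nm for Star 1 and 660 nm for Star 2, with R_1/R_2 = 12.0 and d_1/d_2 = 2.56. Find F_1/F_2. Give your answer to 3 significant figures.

Wien's law: T_1/T_2 = λ_2/λ_1 = 660/1770 = 0.3729.
L_1/L_2 = (R_1/R_2)²(T_1/T_2)⁴ = (12.0)²(0.3729)⁴ = 2.784.
F_1/F_2 = (L_1/L_2)/(d_1/d_2)² = 2.784/(2.56)² = 0.4248.

0.425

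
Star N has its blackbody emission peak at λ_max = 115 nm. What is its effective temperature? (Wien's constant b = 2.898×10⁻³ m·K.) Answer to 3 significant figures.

T = b/λ_max = 2.898×10⁻³ / (115×10⁻⁹) = 2.520×10^4 K.

2.52×10^4 K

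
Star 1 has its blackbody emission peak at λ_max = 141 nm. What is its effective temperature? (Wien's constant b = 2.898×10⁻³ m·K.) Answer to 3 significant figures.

T = b/λ_max = 2.898×10⁻³ / (141×10⁻⁹) = 2.055×10^4 K.

2.06×10^4 K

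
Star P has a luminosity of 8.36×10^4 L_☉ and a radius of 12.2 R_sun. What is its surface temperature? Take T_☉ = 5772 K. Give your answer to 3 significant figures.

2.81×10^4 K

T/T_☉ = (L/L_☉)^(1/4) / (R/R_☉)^(1/2)
T = 5772 × (8.36×10^4)^(1/4) / √(12.2) = 5772 × 17.00 / 3.493 = 2.810×10^4 K.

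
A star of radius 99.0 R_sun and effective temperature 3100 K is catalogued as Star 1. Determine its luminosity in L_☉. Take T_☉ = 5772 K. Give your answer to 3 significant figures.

L/L_☉ = (R/R_☉)² (T/T_☉)⁴ = (99.0)² × (3100/5772)⁴
       = 9801 × (0.5371)⁴ = 9801 × 0.08320 = 815.5.

815 L_☉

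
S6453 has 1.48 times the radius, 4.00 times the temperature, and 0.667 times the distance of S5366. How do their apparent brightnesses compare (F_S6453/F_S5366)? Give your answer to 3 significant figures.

1.26×10^3

L_S6453/L_S5366 = (R_S6453/R_S5366)²(T_S6453/T_S5366)⁴ = (1.48)² × (4.00)⁴ = 560.7.
F_S6453/F_S5366 = (L_S6453/L_S5366)/(d_S6453/d_S5366)² = 560.7 / (0.667)² = 1260.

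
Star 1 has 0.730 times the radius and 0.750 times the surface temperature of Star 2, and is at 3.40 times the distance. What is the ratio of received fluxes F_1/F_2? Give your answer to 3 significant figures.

0.0146

L_1/L_2 = (R_1/R_2)²(T_1/T_2)⁴ = (0.730)² × (0.750)⁴ = 0.1686.
F_1/F_2 = (L_1/L_2)/(d_1/d_2)² = 0.1686 / (3.40)² = 0.01459.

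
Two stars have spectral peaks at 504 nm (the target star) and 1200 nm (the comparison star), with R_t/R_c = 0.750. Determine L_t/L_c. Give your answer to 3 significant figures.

Wien's law gives T ∝ 1/λ_max, so T_t/T_c = λ_c/λ_t = 1200/504 = 2.381.
Then L ∝ R²T⁴ gives L_t/L_c = (0.750)² × (2.381)⁴ = 0.5625 × 32.14 = 18.08.

18.1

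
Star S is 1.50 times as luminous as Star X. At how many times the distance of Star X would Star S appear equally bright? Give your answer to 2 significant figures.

Equal flux requires L_S/d_S² = L_X/d_X², so d_S/d_X = √(L_S/L_X)
= √(1.50) = 1.225.

1.2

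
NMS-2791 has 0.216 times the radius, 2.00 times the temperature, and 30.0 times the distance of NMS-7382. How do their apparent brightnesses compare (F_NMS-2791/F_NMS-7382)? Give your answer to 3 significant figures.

L_NMS-2791/L_NMS-7382 = (R_NMS-2791/R_NMS-7382)²(T_NMS-2791/T_NMS-7382)⁴ = (0.216)² × (2.00)⁴ = 0.7465.
F_NMS-2791/F_NMS-7382 = (L_NMS-2791/L_NMS-7382)/(d_NMS-2791/d_NMS-7382)² = 0.7465 / (30.0)² = 8.294×10^-4.

8.29×10^-4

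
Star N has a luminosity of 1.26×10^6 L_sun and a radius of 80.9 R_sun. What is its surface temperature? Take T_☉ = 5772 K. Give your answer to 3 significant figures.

T/T_☉ = (L/L_☉)^(1/4) / (R/R_☉)^(1/2)
T = 5772 × (1.26×10^6)^(1/4) / √(80.9) = 5772 × 33.50 / 8.994 = 2.150×10^4 K.

2.15×10^4 K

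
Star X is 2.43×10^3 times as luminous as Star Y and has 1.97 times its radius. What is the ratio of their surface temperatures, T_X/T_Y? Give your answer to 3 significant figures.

L ∝ R²T⁴ gives T ∝ (L/R²)^(1/4), so
T_X/T_Y = (2.43×10^3 / 1.97²)^(1/4) = (626.1)^(1/4) = 5.002.

5.00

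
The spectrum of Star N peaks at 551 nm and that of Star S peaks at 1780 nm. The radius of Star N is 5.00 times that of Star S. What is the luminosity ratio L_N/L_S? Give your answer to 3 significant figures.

Wien's law gives T ∝ 1/λ_max, so T_N/T_S = λ_S/λ_N = 1780/551 = 3.230.
Then L ∝ R²T⁴ gives L_N/L_S = (5.00)² × (3.230)⁴ = 25.00 × 108.9 = 2723.

2.72×10^3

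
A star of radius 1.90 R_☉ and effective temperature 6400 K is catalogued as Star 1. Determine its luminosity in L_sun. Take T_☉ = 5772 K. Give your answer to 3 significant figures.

L/L_☉ = (R/R_☉)² (T/T_☉)⁴ = (1.90)² × (6400/5772)⁴
       = 3.610 × (1.109)⁴ = 3.610 × 1.512 = 5.457.

5.46 L_sun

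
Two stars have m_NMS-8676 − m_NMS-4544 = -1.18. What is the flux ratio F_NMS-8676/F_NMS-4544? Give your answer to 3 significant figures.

F_NMS-8676/F_NMS-4544 = 10^(−(m_NMS-8676 − m_NMS-4544)/2.5) = 10^(1.18/2.5) = 10^0.472 = 2.965.

2.96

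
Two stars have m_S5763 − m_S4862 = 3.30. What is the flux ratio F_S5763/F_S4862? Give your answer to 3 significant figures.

F_S5763/F_S4862 = 10^(−(m_S5763 − m_S4862)/2.5) = 10^(-3.30/2.5) = 10^-1.320 = 0.04786.

0.0479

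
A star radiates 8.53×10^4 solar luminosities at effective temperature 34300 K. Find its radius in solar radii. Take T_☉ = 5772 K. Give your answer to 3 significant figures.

R/R_☉ = √(L/L_☉) / (T/T_☉)² = √(8.53×10^4) / (5.942)²
       = 292.1 / 35.31 = 8.271.

8.27 solar radii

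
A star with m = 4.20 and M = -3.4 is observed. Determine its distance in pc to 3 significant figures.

331 pc

m − M = 5 log₁₀(d/10 pc)
4.20 − (-3.4) = 7.60 = 5 log₁₀(d/10)
d = 10 × 10^(7.60/5) = 10 × 10^1.520 = 331.1 pc.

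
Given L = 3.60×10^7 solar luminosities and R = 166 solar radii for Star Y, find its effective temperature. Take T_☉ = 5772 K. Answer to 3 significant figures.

3.47×10^4 K

T/T_☉ = (L/L_☉)^(1/4) / (R/R_☉)^(1/2)
T = 5772 × (3.60×10^7)^(1/4) / √(166) = 5772 × 77.46 / 12.88 = 3.470×10^4 K.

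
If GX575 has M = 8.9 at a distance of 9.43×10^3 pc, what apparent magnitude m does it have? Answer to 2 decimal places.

m = M + 5 log₁₀(d/10 pc) = 8.9 + 5 log₁₀(9.43×10^3/10)
  = 8.9 + 5 × 2.975 = 8.9 + 14.87 = 23.77.

23.77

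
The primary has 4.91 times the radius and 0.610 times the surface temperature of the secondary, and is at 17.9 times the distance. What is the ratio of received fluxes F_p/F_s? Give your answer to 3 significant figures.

0.0104

L_p/L_s = (R_p/R_s)²(T_p/T_s)⁴ = (4.91)² × (0.610)⁴ = 3.338.
F_p/F_s = (L_p/L_s)/(d_p/d_s)² = 3.338 / (17.9)² = 0.01042.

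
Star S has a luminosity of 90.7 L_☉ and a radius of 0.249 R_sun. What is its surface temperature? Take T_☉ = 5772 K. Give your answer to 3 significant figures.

T/T_☉ = (L/L_☉)^(1/4) / (R/R_☉)^(1/2)
T = 5772 × (90.7)^(1/4) / √(0.249) = 5772 × 3.086 / 0.4990 = 3.570×10^4 K.

3.57×10^4 K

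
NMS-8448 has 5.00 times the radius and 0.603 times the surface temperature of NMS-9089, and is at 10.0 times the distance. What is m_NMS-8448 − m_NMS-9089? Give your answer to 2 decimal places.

3.70

L_NMS-8448/L_NMS-9089 = (5.00)²(0.603)⁴ = 3.305.
F_NMS-8448/F_NMS-9089 = (L_NMS-8448/L_NMS-9089)/(d_NMS-8448/d_NMS-9089)² = 3.305/100.0 = 0.03305.
m_NMS-8448 − m_NMS-9089 = −2.5 log₁₀(0.03305) = 3.70.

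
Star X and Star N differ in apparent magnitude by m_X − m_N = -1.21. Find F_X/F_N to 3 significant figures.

F_X/F_N = 10^(−(m_X − m_N)/2.5) = 10^(1.21/2.5) = 10^0.484 = 3.048.

3.05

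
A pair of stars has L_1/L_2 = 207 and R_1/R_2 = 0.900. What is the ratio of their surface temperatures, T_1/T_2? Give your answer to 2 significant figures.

L ∝ R²T⁴ gives T ∝ (L/R²)^(1/4), so
T_1/T_2 = (207 / 0.900²)^(1/4) = (255.6)^(1/4) = 3.998.

4.0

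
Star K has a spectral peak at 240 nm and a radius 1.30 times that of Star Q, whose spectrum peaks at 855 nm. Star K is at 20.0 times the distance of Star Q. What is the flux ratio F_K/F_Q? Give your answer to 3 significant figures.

0.681

Wien's law: T_K/T_Q = λ_Q/λ_K = 855/240 = 3.562.
L_K/L_Q = (R_K/R_Q)²(T_K/T_Q)⁴ = (1.30)²(3.562)⁴ = 272.2.
F_K/F_Q = (L_K/L_Q)/(d_K/d_Q)² = 272.2/(20.0)² = 0.6805.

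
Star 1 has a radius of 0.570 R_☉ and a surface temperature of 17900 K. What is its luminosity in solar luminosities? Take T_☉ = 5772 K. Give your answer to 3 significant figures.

L/L_☉ = (R/R_☉)² (T/T_☉)⁴ = (0.570)² × (17900/5772)⁴
       = 0.3249 × (3.101)⁴ = 0.3249 × 92.49 = 30.05.

30.1 solar luminosities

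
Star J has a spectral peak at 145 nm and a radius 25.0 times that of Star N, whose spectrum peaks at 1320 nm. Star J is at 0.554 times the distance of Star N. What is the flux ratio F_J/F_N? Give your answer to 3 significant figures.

Wien's law: T_J/T_N = λ_N/λ_J = 1320/145 = 9.103.
L_J/L_N = (R_J/R_N)²(T_J/T_N)⁴ = (25.0)²(9.103)⁴ = 4.292×10^6.
F_J/F_N = (L_J/L_N)/(d_J/d_N)² = 4.292×10^6/(0.554)² = 1.399×10^7.

1.40×10^7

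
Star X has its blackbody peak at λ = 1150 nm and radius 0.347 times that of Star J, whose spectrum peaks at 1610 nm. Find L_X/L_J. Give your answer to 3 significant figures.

0.463

Wien's law gives T ∝ 1/λ_max, so T_X/T_J = λ_J/λ_X = 1610/1150 = 1.400.
Then L ∝ R²T⁴ gives L_X/L_J = (0.347)² × (1.400)⁴ = 0.1204 × 3.842 = 0.4626.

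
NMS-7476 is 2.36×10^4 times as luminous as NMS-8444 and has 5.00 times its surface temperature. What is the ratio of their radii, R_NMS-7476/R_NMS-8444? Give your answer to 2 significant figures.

L ∝ R²T⁴ gives R ∝ √L / T², so
R_NMS-7476/R_NMS-8444 = √(2.36×10^4) / (5.00)² = 153.6 / 25.00 = 6.145.

6.1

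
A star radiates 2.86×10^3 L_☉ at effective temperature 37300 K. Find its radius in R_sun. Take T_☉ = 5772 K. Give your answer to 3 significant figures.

1.28 R_sun

R/R_☉ = √(L/L_☉) / (T/T_☉)² = √(2.86×10^3) / (6.462)²
       = 53.48 / 41.76 = 1.281.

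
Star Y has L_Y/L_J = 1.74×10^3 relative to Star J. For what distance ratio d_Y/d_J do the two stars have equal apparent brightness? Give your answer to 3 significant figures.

41.7

Equal flux requires L_Y/d_Y² = L_J/d_J², so d_Y/d_J = √(L_Y/L_J)
= √(1.74×10^3) = 41.71.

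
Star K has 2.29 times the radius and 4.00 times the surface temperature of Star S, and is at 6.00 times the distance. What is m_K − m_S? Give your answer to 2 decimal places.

L_K/L_S = (2.29)²(4.00)⁴ = 1342.
F_K/F_S = (L_K/L_S)/(d_K/d_S)² = 1342/36.00 = 37.29.
m_K − m_S = −2.5 log₁₀(37.29) = -3.93.

-3.93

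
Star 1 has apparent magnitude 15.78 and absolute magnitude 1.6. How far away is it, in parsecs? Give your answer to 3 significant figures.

m − M = 5 log₁₀(d/10 pc)
15.78 − (1.6) = 14.18 = 5 log₁₀(d/10)
d = 10 × 10^(14.18/5) = 10 × 10^2.836 = 6855 pc.

6.85×10^3 pc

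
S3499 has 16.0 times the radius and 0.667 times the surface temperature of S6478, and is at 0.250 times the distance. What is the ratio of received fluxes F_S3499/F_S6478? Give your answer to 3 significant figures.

811

L_S3499/L_S6478 = (R_S3499/R_S6478)²(T_S3499/T_S6478)⁴ = (16.0)² × (0.667)⁴ = 50.67.
F_S3499/F_S6478 = (L_S3499/L_S6478)/(d_S3499/d_S6478)² = 50.67 / (0.250)² = 810.7.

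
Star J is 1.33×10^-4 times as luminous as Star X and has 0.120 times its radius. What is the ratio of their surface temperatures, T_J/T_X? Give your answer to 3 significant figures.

L ∝ R²T⁴ gives T ∝ (L/R²)^(1/4), so
T_J/T_X = (1.33×10^-4 / 0.120²)^(1/4) = (0.009236)^(1/4) = 0.3100.

0.310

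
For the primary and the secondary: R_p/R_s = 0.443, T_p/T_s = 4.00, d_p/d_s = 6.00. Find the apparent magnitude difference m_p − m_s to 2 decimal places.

L_p/L_s = (0.443)²(4.00)⁴ = 50.24.
F_p/F_s = (L_p/L_s)/(d_p/d_s)² = 50.24/36.00 = 1.396.
m_p − m_s = −2.5 log₁₀(1.396) = -0.36.

-0.36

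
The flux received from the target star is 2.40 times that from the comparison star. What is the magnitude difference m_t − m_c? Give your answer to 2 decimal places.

-0.95

m_t − m_c = −2.5 log₁₀(F_t/F_c) = −2.5 log₁₀(2.40) = −2.5 × (0.380) = -0.951.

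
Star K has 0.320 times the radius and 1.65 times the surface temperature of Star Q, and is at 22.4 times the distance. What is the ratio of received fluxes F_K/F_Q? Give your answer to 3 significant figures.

L_K/L_Q = (R_K/R_Q)²(T_K/T_Q)⁴ = (0.320)² × (1.65)⁴ = 0.7590.
F_K/F_Q = (L_K/L_Q)/(d_K/d_Q)² = 0.7590 / (22.4)² = 0.001513.

0.00151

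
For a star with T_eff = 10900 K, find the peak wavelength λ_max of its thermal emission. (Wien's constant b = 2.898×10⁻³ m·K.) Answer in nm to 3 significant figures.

λ_max = b/T = 2.898×10⁻³ / 10900 = 2.66×10^-7 m = 265.9 nm.

266 nm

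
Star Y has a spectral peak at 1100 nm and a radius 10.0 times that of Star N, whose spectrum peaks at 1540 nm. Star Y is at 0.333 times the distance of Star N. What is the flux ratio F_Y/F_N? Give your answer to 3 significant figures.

Wien's law: T_Y/T_N = λ_N/λ_Y = 1540/1100 = 1.400.
L_Y/L_N = (R_Y/R_N)²(T_Y/T_N)⁴ = (10.0)²(1.400)⁴ = 384.2.
F_Y/F_N = (L_Y/L_N)/(d_Y/d_N)² = 384.2/(0.333)² = 3464.

3.46×10^3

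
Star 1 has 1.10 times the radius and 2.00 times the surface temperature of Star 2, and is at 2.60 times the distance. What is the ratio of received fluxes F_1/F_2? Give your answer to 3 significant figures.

2.86

L_1/L_2 = (R_1/R_2)²(T_1/T_2)⁴ = (1.10)² × (2.00)⁴ = 19.36.
F_1/F_2 = (L_1/L_2)/(d_1/d_2)² = 19.36 / (2.60)² = 2.864.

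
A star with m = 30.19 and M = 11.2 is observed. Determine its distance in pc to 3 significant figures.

6.28×10^4 pc

m − M = 5 log₁₀(d/10 pc)
30.19 − (11.2) = 18.99 = 5 log₁₀(d/10)
d = 10 × 10^(18.99/5) = 10 × 10^3.798 = 6.281×10^4 pc.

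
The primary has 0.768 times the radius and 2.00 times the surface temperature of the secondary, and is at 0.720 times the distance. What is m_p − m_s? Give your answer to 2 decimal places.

L_p/L_s = (0.768)²(2.00)⁴ = 9.437.
F_p/F_s = (L_p/L_s)/(d_p/d_s)² = 9.437/0.5184 = 18.20.
m_p − m_s = −2.5 log₁₀(18.20) = -3.15.

-3.15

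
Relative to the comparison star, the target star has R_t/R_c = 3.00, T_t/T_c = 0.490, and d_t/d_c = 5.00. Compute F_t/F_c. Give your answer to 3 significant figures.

0.0208

L_t/L_c = (R_t/R_c)²(T_t/T_c)⁴ = (3.00)² × (0.490)⁴ = 0.5188.
F_t/F_c = (L_t/L_c)/(d_t/d_c)² = 0.5188 / (5.00)² = 0.02075.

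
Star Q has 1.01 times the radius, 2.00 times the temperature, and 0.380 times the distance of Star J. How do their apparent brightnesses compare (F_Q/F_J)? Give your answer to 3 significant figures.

113

L_Q/L_J = (R_Q/R_J)²(T_Q/T_J)⁴ = (1.01)² × (2.00)⁴ = 16.32.
F_Q/F_J = (L_Q/L_J)/(d_Q/d_J)² = 16.32 / (0.380)² = 113.0.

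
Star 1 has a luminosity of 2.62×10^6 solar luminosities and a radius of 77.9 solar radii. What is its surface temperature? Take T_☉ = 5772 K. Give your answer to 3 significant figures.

T/T_☉ = (L/L_☉)^(1/4) / (R/R_☉)^(1/2)
T = 5772 × (2.62×10^6)^(1/4) / √(77.9) = 5772 × 40.23 / 8.826 = 2.631×10^4 K.

2.63×10^4 K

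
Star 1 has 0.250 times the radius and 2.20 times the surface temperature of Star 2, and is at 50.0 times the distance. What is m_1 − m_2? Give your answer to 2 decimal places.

8.08

L_1/L_2 = (0.250)²(2.20)⁴ = 1.464.
F_1/F_2 = (L_1/L_2)/(d_1/d_2)² = 1.464/2500 = 5.856×10^-4.
m_1 − m_2 = −2.5 log₁₀(5.856×10^-4) = 8.08.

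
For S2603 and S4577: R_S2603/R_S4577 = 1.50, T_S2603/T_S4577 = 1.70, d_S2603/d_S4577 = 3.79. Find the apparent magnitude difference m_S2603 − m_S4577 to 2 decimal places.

-0.29

L_S2603/L_S4577 = (1.50)²(1.70)⁴ = 18.79.
F_S2603/F_S4577 = (L_S2603/L_S4577)/(d_S2603/d_S4577)² = 18.79/14.36 = 1.308.
m_S2603 − m_S4577 = −2.5 log₁₀(1.308) = -0.29.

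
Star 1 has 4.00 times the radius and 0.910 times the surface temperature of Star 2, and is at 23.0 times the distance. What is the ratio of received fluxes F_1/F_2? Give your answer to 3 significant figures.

0.0207

L_1/L_2 = (R_1/R_2)²(T_1/T_2)⁴ = (4.00)² × (0.910)⁴ = 10.97.
F_1/F_2 = (L_1/L_2)/(d_1/d_2)² = 10.97 / (23.0)² = 0.02074.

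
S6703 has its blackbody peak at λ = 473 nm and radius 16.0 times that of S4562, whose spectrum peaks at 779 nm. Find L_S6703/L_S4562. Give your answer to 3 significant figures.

1.88×10^3

Wien's law gives T ∝ 1/λ_max, so T_S6703/T_S4562 = λ_S4562/λ_S6703 = 779/473 = 1.647.
Then L ∝ R²T⁴ gives L_S6703/L_S4562 = (16.0)² × (1.647)⁴ = 256.0 × 7.357 = 1883.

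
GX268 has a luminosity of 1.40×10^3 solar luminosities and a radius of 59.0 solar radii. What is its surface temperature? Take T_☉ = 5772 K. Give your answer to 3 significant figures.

T/T_☉ = (L/L_☉)^(1/4) / (R/R_☉)^(1/2)
T = 5772 × (1.40×10^3)^(1/4) / √(59.0) = 5772 × 6.117 / 7.681 = 4597 K.

4.60×10^3 K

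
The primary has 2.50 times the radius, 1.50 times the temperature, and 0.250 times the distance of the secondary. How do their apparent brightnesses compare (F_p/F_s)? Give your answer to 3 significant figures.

L_p/L_s = (R_p/R_s)²(T_p/T_s)⁴ = (2.50)² × (1.50)⁴ = 31.64.
F_p/F_s = (L_p/L_s)/(d_p/d_s)² = 31.64 / (0.250)² = 506.2.

506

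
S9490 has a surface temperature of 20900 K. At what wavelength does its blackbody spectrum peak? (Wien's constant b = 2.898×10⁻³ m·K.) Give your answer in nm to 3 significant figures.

λ_max = b/T = 2.898×10⁻³ / 20900 = 1.39×10^-7 m = 138.7 nm.

139 nm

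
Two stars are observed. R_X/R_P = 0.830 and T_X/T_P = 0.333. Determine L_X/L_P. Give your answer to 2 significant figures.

0.0085

From the Stefan–Boltzmann law, L ∝ R²T⁴, so
L_X/L_P = (R_X/R_P)² (T_X/T_P)⁴ = (0.830)² × (0.333)⁴ = 0.6889 × 0.01230 = 0.008471.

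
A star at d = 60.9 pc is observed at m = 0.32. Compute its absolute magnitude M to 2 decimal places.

M = m − 5 log₁₀(d/10 pc) = 0.32 − 5 log₁₀(60.9/10)
  = 0.32 − 5 × 0.785 = 0.32 − 3.92 = -3.60.

-3.60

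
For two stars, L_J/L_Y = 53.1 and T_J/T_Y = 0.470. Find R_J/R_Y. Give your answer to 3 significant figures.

L ∝ R²T⁴ gives R ∝ √L / T², so
R_J/R_Y = √(53.1) / (0.470)² = 7.287 / 0.2209 = 32.99.

33.0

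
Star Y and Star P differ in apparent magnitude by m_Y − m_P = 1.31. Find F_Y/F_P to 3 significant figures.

0.299

F_Y/F_P = 10^(−(m_Y − m_P)/2.5) = 10^(-1.31/2.5) = 10^-0.524 = 0.2992.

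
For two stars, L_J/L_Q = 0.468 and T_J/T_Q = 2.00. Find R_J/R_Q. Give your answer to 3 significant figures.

L ∝ R²T⁴ gives R ∝ √L / T², so
R_J/R_Q = √(0.468) / (2.00)² = 0.6841 / 4.000 = 0.1710.

0.171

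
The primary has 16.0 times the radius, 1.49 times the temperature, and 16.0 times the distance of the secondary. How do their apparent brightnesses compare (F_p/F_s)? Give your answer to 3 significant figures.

L_p/L_s = (R_p/R_s)²(T_p/T_s)⁴ = (16.0)² × (1.49)⁴ = 1262.
F_p/F_s = (L_p/L_s)/(d_p/d_s)² = 1262 / (16.0)² = 4.929.

4.93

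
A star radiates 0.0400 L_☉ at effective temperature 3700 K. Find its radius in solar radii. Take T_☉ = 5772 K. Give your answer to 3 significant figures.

0.487 solar radii

R/R_☉ = √(L/L_☉) / (T/T_☉)² = √(0.0400) / (0.6410)²
       = 0.2000 / 0.4109 = 0.4867.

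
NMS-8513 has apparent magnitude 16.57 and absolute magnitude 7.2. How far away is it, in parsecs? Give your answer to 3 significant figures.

m − M = 5 log₁₀(d/10 pc)
16.57 − (7.2) = 9.37 = 5 log₁₀(d/10)
d = 10 × 10^(9.37/5) = 10 × 10^1.874 = 748.2 pc.

748 pc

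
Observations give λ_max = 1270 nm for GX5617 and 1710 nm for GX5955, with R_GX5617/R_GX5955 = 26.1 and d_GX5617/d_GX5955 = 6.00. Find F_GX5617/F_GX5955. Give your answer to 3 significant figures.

Wien's law: T_GX5617/T_GX5955 = λ_GX5955/λ_GX5617 = 1710/1270 = 1.346.
L_GX5617/L_GX5955 = (R_GX5617/R_GX5955)²(T_GX5617/T_GX5955)⁴ = (26.1)²(1.346)⁴ = 2239.
F_GX5617/F_GX5955 = (L_GX5617/L_GX5955)/(d_GX5617/d_GX5955)² = 2239/(6.00)² = 62.19.

62.2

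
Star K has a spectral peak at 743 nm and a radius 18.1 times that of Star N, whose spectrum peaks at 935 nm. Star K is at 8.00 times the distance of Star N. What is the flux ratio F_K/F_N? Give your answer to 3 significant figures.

Wien's law: T_K/T_N = λ_N/λ_K = 935/743 = 1.258.
L_K/L_N = (R_K/R_N)²(T_K/T_N)⁴ = (18.1)²(1.258)⁴ = 821.6.
F_K/F_N = (L_K/L_N)/(d_K/d_N)² = 821.6/(8.00)² = 12.84.

12.8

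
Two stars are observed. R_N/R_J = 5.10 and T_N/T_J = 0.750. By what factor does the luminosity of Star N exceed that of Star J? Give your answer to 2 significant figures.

From the Stefan–Boltzmann law, L ∝ R²T⁴, so
L_N/L_J = (R_N/R_J)² (T_N/T_J)⁴ = (5.10)² × (0.750)⁴ = 26.01 × 0.3164 = 8.230.

8.2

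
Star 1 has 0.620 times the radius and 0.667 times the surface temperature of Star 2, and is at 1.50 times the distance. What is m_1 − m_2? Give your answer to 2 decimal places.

L_1/L_2 = (0.620)²(0.667)⁴ = 0.07608.
F_1/F_2 = (L_1/L_2)/(d_1/d_2)² = 0.07608/2.250 = 0.03381.
m_1 − m_2 = −2.5 log₁₀(0.03381) = 3.68.

3.68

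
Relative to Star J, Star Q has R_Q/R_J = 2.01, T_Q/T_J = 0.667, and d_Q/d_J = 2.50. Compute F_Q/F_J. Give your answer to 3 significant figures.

L_Q/L_J = (R_Q/R_J)²(T_Q/T_J)⁴ = (2.01)² × (0.667)⁴ = 0.7996.
F_Q/F_J = (L_Q/L_J)/(d_Q/d_J)² = 0.7996 / (2.50)² = 0.1279.

0.128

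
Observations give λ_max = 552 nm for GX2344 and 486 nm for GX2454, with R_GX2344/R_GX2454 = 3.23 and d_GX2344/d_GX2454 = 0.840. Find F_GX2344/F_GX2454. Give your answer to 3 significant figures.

8.88

Wien's law: T_GX2344/T_GX2454 = λ_GX2454/λ_GX2344 = 486/552 = 0.8804.
L_GX2344/L_GX2454 = (R_GX2344/R_GX2454)²(T_GX2344/T_GX2454)⁴ = (3.23)²(0.8804)⁴ = 6.269.
F_GX2344/F_GX2454 = (L_GX2344/L_GX2454)/(d_GX2344/d_GX2454)² = 6.269/(0.840)² = 8.885.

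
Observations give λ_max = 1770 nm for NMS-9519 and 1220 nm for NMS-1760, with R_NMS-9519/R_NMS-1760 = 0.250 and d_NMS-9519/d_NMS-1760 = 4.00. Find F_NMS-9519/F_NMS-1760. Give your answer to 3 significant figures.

Wien's law: T_NMS-9519/T_NMS-1760 = λ_NMS-1760/λ_NMS-9519 = 1220/1770 = 0.6893.
L_NMS-9519/L_NMS-1760 = (R_NMS-9519/R_NMS-1760)²(T_NMS-9519/T_NMS-1760)⁴ = (0.250)²(0.6893)⁴ = 0.01411.
F_NMS-9519/F_NMS-1760 = (L_NMS-9519/L_NMS-1760)/(d_NMS-9519/d_NMS-1760)² = 0.01411/(4.00)² = 8.817×10^-4.

8.82×10^-4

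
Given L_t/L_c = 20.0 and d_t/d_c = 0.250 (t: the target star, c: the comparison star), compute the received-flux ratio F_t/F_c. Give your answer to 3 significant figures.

320

F = L/(4πd²), so F_t/F_c = (L_t/L_c) / (d_t/d_c)²
= 20.0 / (0.250)² = 20.0 / 0.06250 = 320.0.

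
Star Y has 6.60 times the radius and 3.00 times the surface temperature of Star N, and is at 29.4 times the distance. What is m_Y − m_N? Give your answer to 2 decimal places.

L_Y/L_N = (6.60)²(3.00)⁴ = 3528.
F_Y/F_N = (L_Y/L_N)/(d_Y/d_N)² = 3528/864.4 = 4.082.
m_Y − m_N = −2.5 log₁₀(4.082) = -1.53.

-1.53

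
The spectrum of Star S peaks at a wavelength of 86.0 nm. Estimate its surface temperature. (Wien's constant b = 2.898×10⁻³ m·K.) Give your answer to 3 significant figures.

T = b/λ_max = 2.898×10⁻³ / (86.0×10⁻⁹) = 3.370×10^4 K.

3.37×10^4 K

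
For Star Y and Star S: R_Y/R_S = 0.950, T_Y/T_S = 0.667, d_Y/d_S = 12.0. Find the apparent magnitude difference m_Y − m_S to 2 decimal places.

L_Y/L_S = (0.950)²(0.667)⁴ = 0.1786.
F_Y/F_S = (L_Y/L_S)/(d_Y/d_S)² = 0.1786/144.0 = 0.001240.
m_Y − m_S = −2.5 log₁₀(0.001240) = 7.27.

7.27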